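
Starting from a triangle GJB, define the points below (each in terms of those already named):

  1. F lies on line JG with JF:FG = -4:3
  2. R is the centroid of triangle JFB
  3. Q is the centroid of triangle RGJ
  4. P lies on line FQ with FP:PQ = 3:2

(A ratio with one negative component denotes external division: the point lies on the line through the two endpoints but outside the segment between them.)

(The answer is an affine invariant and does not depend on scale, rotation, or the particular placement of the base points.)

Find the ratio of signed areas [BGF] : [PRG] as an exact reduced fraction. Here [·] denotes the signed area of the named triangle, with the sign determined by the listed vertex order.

[BGF]:[PRG] = 9

Work in coordinates with G = (0, 0), J = (1, 0), B = (0, 1).
1. F lies on line JG with JF:FG = -4:3 ⇒ F = (-3, 0)
2. R is the centroid of triangle JFB ⇒ R = (-2/3, 1/3)
3. Q is the centroid of triangle RGJ ⇒ Q = (1/9, 1/9)
4. P lies on line FQ with FP:PQ = 3:2 ⇒ P = (-17/15, 1/15)
2·[BGF] = -3, 2·[PRG] = -1/3
[BGF]:[PRG] = -3:-1/3 = 9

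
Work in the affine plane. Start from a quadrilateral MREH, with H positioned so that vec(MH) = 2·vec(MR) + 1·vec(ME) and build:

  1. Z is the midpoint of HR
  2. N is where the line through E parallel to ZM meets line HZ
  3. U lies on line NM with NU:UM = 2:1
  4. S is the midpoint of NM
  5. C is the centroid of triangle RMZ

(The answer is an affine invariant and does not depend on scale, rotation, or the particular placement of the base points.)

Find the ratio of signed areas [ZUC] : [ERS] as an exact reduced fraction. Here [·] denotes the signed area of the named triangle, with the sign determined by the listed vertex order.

[ZUC]:[ERS] = 5/27

Assign M = (0, 0), R = (1, 0), E = (0, 1), H = (2, 1) — the answer is frame-independent, so this choice is without loss of generality.
1. Z is the midpoint of HR ⇒ Z = (3/2, 1/2)
2. N is where the line through E parallel to ZM meets line HZ ⇒ N = (3, 2)
3. U lies on line NM with NU:UM = 2:1 ⇒ U = (1, 2/3)
4. S is the midpoint of NM ⇒ S = (3/2, 1)
5. C is the centroid of triangle RMZ ⇒ C = (5/6, 1/6)
2·[ZUC] = 5/18, 2·[ERS] = 3/2
[ZUC]:[ERS] = 5/18:3/2 = 5/27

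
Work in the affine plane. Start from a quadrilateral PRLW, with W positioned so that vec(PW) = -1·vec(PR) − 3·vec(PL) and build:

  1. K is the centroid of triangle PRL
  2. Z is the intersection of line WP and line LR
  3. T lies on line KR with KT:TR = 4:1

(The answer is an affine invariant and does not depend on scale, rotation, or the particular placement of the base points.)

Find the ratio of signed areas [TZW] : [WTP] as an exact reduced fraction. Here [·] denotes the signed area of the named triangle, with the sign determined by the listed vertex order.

[TZW]:[WTP] = 5/4

Assign P = (0, 0), R = (1, 0), L = (0, 1), W = (-1, -3) — the answer is frame-independent, so this choice is without loss of generality.
1. K is the centroid of triangle PRL ⇒ K = (1/3, 1/3)
2. Z is the intersection of line WP and line LR ⇒ Z = (1/4, 3/4)
3. T lies on line KR with KT:TR = 4:1 ⇒ T = (13/15, 1/15)
2·[TZW] = 19/6, 2·[WTP] = 38/15
[TZW]:[WTP] = 19/6:38/15 = 5/4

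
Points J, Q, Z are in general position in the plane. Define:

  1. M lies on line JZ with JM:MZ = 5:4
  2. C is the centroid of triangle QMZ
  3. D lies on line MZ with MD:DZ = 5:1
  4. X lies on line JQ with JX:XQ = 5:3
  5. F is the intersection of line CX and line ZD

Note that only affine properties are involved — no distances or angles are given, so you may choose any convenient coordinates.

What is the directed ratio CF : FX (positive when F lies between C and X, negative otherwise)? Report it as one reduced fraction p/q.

CF:FX = -8/15

Choose coordinates J = (0, 0), Q = (1, 0), Z = (0, 1).
1. M lies on line JZ with JM:MZ = 5:4 ⇒ M = (0, 5/9)
2. C is the centroid of triangle QMZ ⇒ C = (1/3, 14/27)
3. D lies on line MZ with MD:DZ = 5:1 ⇒ D = (0, 25/27)
4. X lies on line JQ with JX:XQ = 5:3 ⇒ X = (5/8, 0)
5. F is the intersection of line CX and line ZD ⇒ F = (0, 10/9)
F = C + t·(X−C) with t = -8/7, so CF:FX = t:(1−t) = -8/7:15/7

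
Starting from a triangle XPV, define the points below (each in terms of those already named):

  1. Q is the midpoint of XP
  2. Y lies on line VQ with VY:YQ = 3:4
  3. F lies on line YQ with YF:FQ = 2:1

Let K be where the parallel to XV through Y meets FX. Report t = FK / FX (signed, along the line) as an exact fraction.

Assign X = (0, 0), P = (1, 0), V = (0, 1) — the answer is frame-independent, so this choice is without loss of generality.
1. Q is the midpoint of XP ⇒ Q = (1/2, 0)
2. Y lies on line VQ with VY:YQ = 3:4 ⇒ Y = (3/14, 4/7)
3. F lies on line YQ with YF:FQ = 2:1 ⇒ F = (17/42, 4/21)
through Y parallel to XV: direction (0, 1); meets FX at K = (3/14, 12/119)
K = F + t·(X−F) with t = 8/17

t = 8/17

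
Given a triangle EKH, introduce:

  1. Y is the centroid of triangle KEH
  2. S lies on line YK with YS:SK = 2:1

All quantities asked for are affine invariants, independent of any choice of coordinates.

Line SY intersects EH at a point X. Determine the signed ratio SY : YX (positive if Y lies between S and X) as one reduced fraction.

Work in coordinates with E = (0, 0), K = (1, 0), H = (0, 1).
1. Y is the centroid of triangle KEH ⇒ Y = (1/3, 1/3)
2. S lies on line YK with YS:SK = 2:1 ⇒ S = (7/9, 1/9)
line SY meets EH at X = (0, 1/2)
Y = S + t·(X−S) with t = 4/7, so SY:YX = 4/7:3/7

SY:YX = 4/3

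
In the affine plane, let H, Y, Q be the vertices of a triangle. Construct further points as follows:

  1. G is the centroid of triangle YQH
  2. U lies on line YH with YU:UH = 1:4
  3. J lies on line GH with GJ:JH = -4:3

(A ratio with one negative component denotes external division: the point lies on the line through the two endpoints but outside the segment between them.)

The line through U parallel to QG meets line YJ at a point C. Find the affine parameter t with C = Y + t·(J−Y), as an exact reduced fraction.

Assign H = (0, 0), Y = (1, 0), Q = (0, 1) — the answer is frame-independent, so this choice is without loss of generality.
1. G is the centroid of triangle YQH ⇒ G = (1/3, 1/3)
2. U lies on line YH with YU:UH = 1:4 ⇒ U = (4/5, 0)
3. J lies on line GH with GJ:JH = -4:3 ⇒ J = (-1, -1)
through U parallel to QG: direction (1/3, -2/3); meets YJ at C = (21/25, -2/25)
C = Y + t·(J−Y) with t = 2/25

t = 2/25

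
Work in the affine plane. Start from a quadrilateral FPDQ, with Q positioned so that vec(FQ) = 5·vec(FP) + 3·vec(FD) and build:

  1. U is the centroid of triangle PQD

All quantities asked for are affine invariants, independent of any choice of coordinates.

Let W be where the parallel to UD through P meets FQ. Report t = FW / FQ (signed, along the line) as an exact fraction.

Choose coordinates F = (0, 0), P = (1, 0), D = (0, 1), Q = (5, 3).
1. U is the centroid of triangle PQD ⇒ U = (2, 4/3)
through P parallel to UD: direction (-2, -1/3); meets FQ at W = (-5/13, -3/13)
W = F + t·(Q−F) with t = -1/13

t = -1/13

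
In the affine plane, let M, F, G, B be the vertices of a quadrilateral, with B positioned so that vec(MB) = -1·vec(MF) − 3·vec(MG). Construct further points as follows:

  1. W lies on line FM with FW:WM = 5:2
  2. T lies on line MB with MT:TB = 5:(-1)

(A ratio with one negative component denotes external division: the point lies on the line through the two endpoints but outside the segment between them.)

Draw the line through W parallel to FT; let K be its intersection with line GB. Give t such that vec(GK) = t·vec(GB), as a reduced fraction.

t = 31/49

Choose coordinates M = (0, 0), F = (1, 0), G = (0, 1), B = (-1, -3).
1. W lies on line FM with FW:WM = 5:2 ⇒ W = (2/7, 0)
2. T lies on line MB with MT:TB = 5:(-1) ⇒ T = (-5/4, -15/4)
through W parallel to FT: direction (-9/4, -15/4); meets GB at K = (-31/49, -75/49)
K = G + t·(B−G) with t = 31/49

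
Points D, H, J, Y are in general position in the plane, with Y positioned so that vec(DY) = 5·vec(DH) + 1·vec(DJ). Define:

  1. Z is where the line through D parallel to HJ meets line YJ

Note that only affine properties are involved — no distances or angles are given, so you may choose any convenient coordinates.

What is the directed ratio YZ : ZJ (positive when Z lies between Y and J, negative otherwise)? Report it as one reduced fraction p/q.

YZ:ZJ = -6

Set D = (0, 0), H = (1, 0), J = (0, 1), Y = (5, 1); any affine frame gives the same invariant.
1. Z is where the line through D parallel to HJ meets line YJ ⇒ Z = (-1, 1)
Z = Y + t·(J−Y) with t = 6/5, so YZ:ZJ = t:(1−t) = 6/5:-1/5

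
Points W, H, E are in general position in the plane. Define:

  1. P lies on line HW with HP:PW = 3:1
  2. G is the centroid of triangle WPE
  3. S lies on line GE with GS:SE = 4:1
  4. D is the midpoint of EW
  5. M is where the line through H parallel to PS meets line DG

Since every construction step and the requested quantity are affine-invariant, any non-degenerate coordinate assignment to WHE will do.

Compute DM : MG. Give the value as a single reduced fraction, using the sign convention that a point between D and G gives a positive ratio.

DM:MG = -45/43

Set W = (0, 0), H = (1, 0), E = (0, 1); any affine frame gives the same invariant.
1. P lies on line HW with HP:PW = 3:1 ⇒ P = (1/4, 0)
2. G is the centroid of triangle WPE ⇒ G = (1/12, 1/3)
3. S lies on line GE with GS:SE = 4:1 ⇒ S = (1/60, 13/15)
4. D is the midpoint of EW ⇒ D = (0, 1/2)
5. M is where the line through H parallel to PS meets line DG ⇒ M = (15/8, -13/4)
M = D + t·(G−D) with t = 45/2, so DM:MG = t:(1−t) = 45/2:-43/2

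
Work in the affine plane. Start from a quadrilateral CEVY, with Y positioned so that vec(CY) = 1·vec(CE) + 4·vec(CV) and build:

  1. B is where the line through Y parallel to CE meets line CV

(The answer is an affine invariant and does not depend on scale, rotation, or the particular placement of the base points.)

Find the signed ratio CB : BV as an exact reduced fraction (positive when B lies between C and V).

Work in coordinates with C = (0, 0), E = (1, 0), V = (0, 1), Y = (1, 4).
1. B is where the line through Y parallel to CE meets line CV ⇒ B = (0, 4)
B = C + t·(V−C) with t = 4, so CB:BV = t:(1−t) = 4:-3

CB:BV = -4/3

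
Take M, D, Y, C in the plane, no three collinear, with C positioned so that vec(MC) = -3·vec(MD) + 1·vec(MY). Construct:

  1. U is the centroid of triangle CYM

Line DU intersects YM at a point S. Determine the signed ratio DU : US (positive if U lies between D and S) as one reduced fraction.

Assign M = (0, 0), D = (1, 0), Y = (0, 1), C = (-3, 1) — the answer is frame-independent, so this choice is without loss of generality.
1. U is the centroid of triangle CYM ⇒ U = (-1, 2/3)
line DU meets YM at S = (0, 1/3)
U = D + t·(S−D) with t = 2, so DU:US = 2:-1

DU:US = -2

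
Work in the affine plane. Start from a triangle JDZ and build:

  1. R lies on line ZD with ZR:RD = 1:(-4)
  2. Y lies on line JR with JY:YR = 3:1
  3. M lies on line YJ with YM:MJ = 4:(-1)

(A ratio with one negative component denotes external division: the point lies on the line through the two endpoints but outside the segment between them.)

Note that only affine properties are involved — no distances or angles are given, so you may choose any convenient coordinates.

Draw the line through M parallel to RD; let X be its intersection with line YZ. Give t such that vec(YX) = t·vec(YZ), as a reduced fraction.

t = -4

Set J = (0, 0), D = (1, 0), Z = (0, 1); any affine frame gives the same invariant.
1. R lies on line ZD with ZR:RD = 1:(-4) ⇒ R = (-1/3, 4/3)
2. Y lies on line JR with JY:YR = 3:1 ⇒ Y = (-1/4, 1)
3. M lies on line YJ with YM:MJ = 4:(-1) ⇒ M = (1/12, -1/3)
through M parallel to RD: direction (4/3, -4/3); meets YZ at X = (-5/4, 1)
X = Y + t·(Z−Y) with t = -4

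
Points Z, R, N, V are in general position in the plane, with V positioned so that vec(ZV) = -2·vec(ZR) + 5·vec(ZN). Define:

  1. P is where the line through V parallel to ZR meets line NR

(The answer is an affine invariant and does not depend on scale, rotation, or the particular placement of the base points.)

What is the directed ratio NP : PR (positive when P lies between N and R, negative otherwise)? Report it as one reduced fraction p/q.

NP:PR = -4/5

Set Z = (0, 0), R = (1, 0), N = (0, 1), V = (-2, 5); any affine frame gives the same invariant.
1. P is where the line through V parallel to ZR meets line NR ⇒ P = (-4, 5)
P = N + t·(R−N) with t = -4, so NP:PR = t:(1−t) = -4:5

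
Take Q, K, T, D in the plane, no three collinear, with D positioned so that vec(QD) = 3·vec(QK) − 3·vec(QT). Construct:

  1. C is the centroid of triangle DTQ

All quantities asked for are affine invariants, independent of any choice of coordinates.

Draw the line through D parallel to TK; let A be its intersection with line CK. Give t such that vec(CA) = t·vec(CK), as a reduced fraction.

Assign Q = (0, 0), K = (1, 0), T = (0, 1), D = (3, -3) — the answer is frame-independent, so this choice is without loss of generality.
1. C is the centroid of triangle DTQ ⇒ C = (1, -2/3)
through D parallel to TK: direction (1, -1); meets CK at A = (1, -1)
A = C + t·(K−C) with t = -1/2

t = -1/2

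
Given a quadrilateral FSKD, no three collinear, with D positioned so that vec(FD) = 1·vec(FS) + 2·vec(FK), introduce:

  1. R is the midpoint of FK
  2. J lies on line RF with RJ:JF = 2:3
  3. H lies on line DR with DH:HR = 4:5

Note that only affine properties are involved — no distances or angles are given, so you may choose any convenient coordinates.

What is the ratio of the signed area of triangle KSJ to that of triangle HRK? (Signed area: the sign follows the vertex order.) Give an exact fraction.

Assign F = (0, 0), S = (1, 0), K = (0, 1), D = (1, 2) — the answer is frame-independent, so this choice is without loss of generality.
1. R is the midpoint of FK ⇒ R = (0, 1/2)
2. J lies on line RF with RJ:JF = 2:3 ⇒ J = (0, 3/10)
3. H lies on line DR with DH:HR = 4:5 ⇒ H = (5/9, 4/3)
2·[KSJ] = -7/10, 2·[HRK] = -5/18
[KSJ]:[HRK] = -7/10:-5/18 = 63/25

[KSJ]:[HRK] = 63/25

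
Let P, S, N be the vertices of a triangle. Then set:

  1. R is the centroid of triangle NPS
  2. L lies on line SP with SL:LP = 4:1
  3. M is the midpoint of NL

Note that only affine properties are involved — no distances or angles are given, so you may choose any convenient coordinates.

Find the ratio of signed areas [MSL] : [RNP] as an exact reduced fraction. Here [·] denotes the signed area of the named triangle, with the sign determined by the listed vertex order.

[MSL]:[RNP] = -6/5

Work in coordinates with P = (0, 0), S = (1, 0), N = (0, 1).
1. R is the centroid of triangle NPS ⇒ R = (1/3, 1/3)
2. L lies on line SP with SL:LP = 4:1 ⇒ L = (1/5, 0)
3. M is the midpoint of NL ⇒ M = (1/10, 1/2)
2·[MSL] = -2/5, 2·[RNP] = 1/3
[MSL]:[RNP] = -2/5:1/3 = -6/5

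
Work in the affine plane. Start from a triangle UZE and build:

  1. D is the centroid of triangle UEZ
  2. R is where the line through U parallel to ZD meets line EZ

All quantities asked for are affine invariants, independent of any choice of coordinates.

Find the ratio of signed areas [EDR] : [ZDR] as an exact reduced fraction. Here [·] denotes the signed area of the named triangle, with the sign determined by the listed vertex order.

[EDR]:[ZDR] = 2

Work in coordinates with U = (0, 0), Z = (1, 0), E = (0, 1).
1. D is the centroid of triangle UEZ ⇒ D = (1/3, 1/3)
2. R is where the line through U parallel to ZD meets line EZ ⇒ R = (2, -1)
2·[EDR] = 2/3, 2·[ZDR] = 1/3
[EDR]:[ZDR] = 2/3:1/3 = 2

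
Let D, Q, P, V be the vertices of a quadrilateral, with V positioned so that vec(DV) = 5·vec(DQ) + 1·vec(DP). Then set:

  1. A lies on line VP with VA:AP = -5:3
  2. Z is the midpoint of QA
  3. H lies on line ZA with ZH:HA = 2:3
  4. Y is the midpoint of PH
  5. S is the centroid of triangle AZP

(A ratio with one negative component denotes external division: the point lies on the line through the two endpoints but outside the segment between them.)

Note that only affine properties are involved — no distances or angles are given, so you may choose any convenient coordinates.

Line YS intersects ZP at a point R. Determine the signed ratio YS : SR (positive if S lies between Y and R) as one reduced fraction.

Set D = (0, 0), Q = (1, 0), P = (0, 1), V = (5, 1); any affine frame gives the same invariant.
1. A lies on line VP with VA:AP = -5:3 ⇒ A = (-15/2, 1)
2. Z is the midpoint of QA ⇒ Z = (-13/4, 1/2)
3. H lies on line ZA with ZH:HA = 2:3 ⇒ H = (-99/20, 7/10)
4. Y is the midpoint of PH ⇒ Y = (-99/40, 17/20)
5. S is the centroid of triangle AZP ⇒ S = (-43/12, 5/6)
line YS meets ZP at R = (-13/16, 7/8)
S = Y + t·(R−Y) with t = -2/3, so YS:SR = -2/3:5/3

YS:SR = -2/5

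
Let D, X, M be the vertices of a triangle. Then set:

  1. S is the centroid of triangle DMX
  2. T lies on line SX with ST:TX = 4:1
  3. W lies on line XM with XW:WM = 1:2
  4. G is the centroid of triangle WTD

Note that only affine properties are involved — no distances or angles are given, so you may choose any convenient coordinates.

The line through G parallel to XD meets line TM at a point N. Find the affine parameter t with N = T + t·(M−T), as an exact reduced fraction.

t = 1/14

Choose coordinates D = (0, 0), X = (1, 0), M = (0, 1).
1. S is the centroid of triangle DMX ⇒ S = (1/3, 1/3)
2. T lies on line SX with ST:TX = 4:1 ⇒ T = (13/15, 1/15)
3. W lies on line XM with XW:WM = 1:2 ⇒ W = (2/3, 1/3)
4. G is the centroid of triangle WTD ⇒ G = (23/45, 2/15)
through G parallel to XD: direction (-1, 0); meets TM at N = (169/210, 2/15)
N = T + t·(M−T) with t = 1/14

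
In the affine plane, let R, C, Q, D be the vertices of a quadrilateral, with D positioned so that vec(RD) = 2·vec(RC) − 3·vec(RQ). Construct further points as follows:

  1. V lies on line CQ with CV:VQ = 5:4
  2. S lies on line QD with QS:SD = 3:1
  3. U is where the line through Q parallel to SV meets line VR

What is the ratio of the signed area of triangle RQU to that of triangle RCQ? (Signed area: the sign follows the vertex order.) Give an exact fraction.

Choose coordinates R = (0, 0), C = (1, 0), Q = (0, 1), D = (2, -3).
1. V lies on line CQ with CV:VQ = 5:4 ⇒ V = (4/9, 5/9)
2. S lies on line QD with QS:SD = 3:1 ⇒ S = (3/2, -2)
3. U is where the line through Q parallel to SV meets line VR ⇒ U = (76/279, 95/279)
2·[RQU] = -76/279, 2·[RCQ] = 1
[RQU]:[RCQ] = -76/279:1 = -76/279

[RQU]:[RCQ] = -76/279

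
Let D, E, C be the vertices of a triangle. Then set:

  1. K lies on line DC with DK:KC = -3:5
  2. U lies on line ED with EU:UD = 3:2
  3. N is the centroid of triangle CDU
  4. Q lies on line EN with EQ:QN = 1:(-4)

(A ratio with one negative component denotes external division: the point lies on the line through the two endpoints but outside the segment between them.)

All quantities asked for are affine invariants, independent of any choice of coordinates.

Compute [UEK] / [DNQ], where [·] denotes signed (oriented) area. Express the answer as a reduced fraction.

Choose coordinates D = (0, 0), E = (1, 0), C = (0, 1).
1. K lies on line DC with DK:KC = -3:5 ⇒ K = (0, -3/2)
2. U lies on line ED with EU:UD = 3:2 ⇒ U = (2/5, 0)
3. N is the centroid of triangle CDU ⇒ N = (2/15, 1/3)
4. Q lies on line EN with EQ:QN = 1:(-4) ⇒ Q = (58/45, -1/9)
2·[UEK] = -9/10, 2·[DNQ] = -4/9
[UEK]:[DNQ] = -9/10:-4/9 = 81/40

[UEK]:[DNQ] = 81/40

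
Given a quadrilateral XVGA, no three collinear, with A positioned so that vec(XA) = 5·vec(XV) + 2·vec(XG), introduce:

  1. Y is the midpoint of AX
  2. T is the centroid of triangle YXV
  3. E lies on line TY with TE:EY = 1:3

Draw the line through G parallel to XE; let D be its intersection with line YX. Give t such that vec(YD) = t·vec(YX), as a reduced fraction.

t = -5

Work in coordinates with X = (0, 0), V = (1, 0), G = (0, 1), A = (5, 2).
1. Y is the midpoint of AX ⇒ Y = (5/2, 1)
2. T is the centroid of triangle YXV ⇒ T = (7/6, 1/3)
3. E lies on line TY with TE:EY = 1:3 ⇒ E = (3/2, 1/2)
through G parallel to XE: direction (3/2, 1/2); meets YX at D = (15, 6)
D = Y + t·(X−Y) with t = -5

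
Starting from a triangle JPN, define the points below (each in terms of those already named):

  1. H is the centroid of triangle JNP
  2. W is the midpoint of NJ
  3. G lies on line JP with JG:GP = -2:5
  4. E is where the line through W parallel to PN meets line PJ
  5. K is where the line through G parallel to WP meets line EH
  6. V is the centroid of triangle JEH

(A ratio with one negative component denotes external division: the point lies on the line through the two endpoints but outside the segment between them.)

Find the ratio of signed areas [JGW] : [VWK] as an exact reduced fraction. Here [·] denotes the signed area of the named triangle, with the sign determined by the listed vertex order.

Work in coordinates with J = (0, 0), P = (1, 0), N = (0, 1).
1. H is the centroid of triangle JNP ⇒ H = (1/3, 1/3)
2. W is the midpoint of NJ ⇒ W = (0, 1/2)
3. G lies on line JP with JG:GP = -2:5 ⇒ G = (-2/3, 0)
4. E is where the line through W parallel to PN meets line PJ ⇒ E = (1/2, 0)
5. K is where the line through G parallel to WP meets line EH ⇒ K = (8/9, -7/9)
6. V is the centroid of triangle JEH ⇒ V = (5/18, 1/9)
2·[JGW] = -1/3, 2·[VWK] = 1/108
[JGW]:[VWK] = -1/3:1/108 = -36

[JGW]:[VWK] = -36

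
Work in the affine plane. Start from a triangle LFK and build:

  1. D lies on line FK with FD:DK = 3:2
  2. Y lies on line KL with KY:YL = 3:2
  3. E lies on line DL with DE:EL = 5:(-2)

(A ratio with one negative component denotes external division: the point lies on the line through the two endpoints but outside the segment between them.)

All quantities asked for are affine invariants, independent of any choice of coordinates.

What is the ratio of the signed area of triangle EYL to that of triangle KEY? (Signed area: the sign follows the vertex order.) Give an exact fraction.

Work in coordinates with L = (0, 0), F = (1, 0), K = (0, 1).
1. D lies on line FK with FD:DK = 3:2 ⇒ D = (2/5, 3/5)
2. Y lies on line KL with KY:YL = 3:2 ⇒ Y = (0, 2/5)
3. E lies on line DL with DE:EL = 5:(-2) ⇒ E = (-4/15, -2/5)
2·[EYL] = -8/75, 2·[KEY] = 4/25
[EYL]:[KEY] = -8/75:4/25 = -2/3

[EYL]:[KEY] = -2/3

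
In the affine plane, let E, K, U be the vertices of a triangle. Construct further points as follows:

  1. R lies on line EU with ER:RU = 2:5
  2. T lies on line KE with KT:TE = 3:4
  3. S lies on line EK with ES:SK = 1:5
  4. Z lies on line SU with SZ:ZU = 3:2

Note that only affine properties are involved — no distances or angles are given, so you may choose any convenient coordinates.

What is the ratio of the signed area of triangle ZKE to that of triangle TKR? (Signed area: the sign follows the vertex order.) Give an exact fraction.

[ZKE]:[TKR] = -49/10

Set E = (0, 0), K = (1, 0), U = (0, 1); any affine frame gives the same invariant.
1. R lies on line EU with ER:RU = 2:5 ⇒ R = (0, 2/7)
2. T lies on line KE with KT:TE = 3:4 ⇒ T = (4/7, 0)
3. S lies on line EK with ES:SK = 1:5 ⇒ S = (1/6, 0)
4. Z lies on line SU with SZ:ZU = 3:2 ⇒ Z = (1/15, 3/5)
2·[ZKE] = -3/5, 2·[TKR] = 6/49
[ZKE]:[TKR] = -3/5:6/49 = -49/10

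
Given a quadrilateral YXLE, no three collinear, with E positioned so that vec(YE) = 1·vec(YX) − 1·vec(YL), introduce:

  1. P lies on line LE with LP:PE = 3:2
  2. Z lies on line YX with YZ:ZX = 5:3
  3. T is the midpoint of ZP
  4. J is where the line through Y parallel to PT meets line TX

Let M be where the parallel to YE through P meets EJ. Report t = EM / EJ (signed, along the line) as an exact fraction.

t = -4/3

Set Y = (0, 0), X = (1, 0), L = (0, 1), E = (1, -1); any affine frame gives the same invariant.
1. P lies on line LE with LP:PE = 3:2 ⇒ P = (3/5, -1/5)
2. Z lies on line YX with YZ:ZX = 5:3 ⇒ Z = (5/8, 0)
3. T is the midpoint of ZP ⇒ T = (49/80, -1/10)
4. J is where the line through Y parallel to PT meets line TX ⇒ J = (-1/30, -4/15)
through P parallel to YE: direction (1, -1); meets EJ at M = (107/45, -89/45)
M = E + t·(J−E) with t = -4/3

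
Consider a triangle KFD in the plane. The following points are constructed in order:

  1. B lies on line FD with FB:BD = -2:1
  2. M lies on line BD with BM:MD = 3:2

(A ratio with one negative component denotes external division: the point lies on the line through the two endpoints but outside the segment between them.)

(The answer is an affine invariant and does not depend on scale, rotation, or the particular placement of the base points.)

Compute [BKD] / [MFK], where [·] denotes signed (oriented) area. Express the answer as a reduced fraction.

Assign K = (0, 0), F = (1, 0), D = (0, 1) — the answer is frame-independent, so this choice is without loss of generality.
1. B lies on line FD with FB:BD = -2:1 ⇒ B = (-1, 2)
2. M lies on line BD with BM:MD = 3:2 ⇒ M = (-2/5, 7/5)
2·[BKD] = 1, 2·[MFK] = -7/5
[BKD]:[MFK] = 1:-7/5 = -5/7

[BKD]:[MFK] = -5/7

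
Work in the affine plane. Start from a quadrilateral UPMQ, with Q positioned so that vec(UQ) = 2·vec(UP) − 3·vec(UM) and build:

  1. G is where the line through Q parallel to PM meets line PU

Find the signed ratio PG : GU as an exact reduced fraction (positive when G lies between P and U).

Set U = (0, 0), P = (1, 0), M = (0, 1), Q = (2, -3); any affine frame gives the same invariant.
1. G is where the line through Q parallel to PM meets line PU ⇒ G = (-1, 0)
G = P + t·(U−P) with t = 2, so PG:GU = t:(1−t) = 2:-1

PG:GU = -2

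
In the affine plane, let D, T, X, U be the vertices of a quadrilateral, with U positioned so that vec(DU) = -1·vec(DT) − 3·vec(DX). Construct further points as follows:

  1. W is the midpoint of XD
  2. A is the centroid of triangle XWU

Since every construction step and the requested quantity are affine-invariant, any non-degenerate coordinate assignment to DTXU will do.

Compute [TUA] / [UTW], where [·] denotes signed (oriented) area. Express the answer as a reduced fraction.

Work in coordinates with D = (0, 0), T = (1, 0), X = (0, 1), U = (-1, -3).
1. W is the midpoint of XD ⇒ W = (0, 1/2)
2. A is the centroid of triangle XWU ⇒ A = (-1/3, -1/2)
2·[TUA] = -3, 2·[UTW] = 4
[TUA]:[UTW] = -3:4 = -3/4

[TUA]:[UTW] = -3/4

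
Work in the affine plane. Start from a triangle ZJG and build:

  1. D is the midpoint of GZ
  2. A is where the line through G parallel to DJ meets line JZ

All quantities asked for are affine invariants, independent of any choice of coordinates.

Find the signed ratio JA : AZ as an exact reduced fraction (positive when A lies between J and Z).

JA:AZ = -1/2

Set Z = (0, 0), J = (1, 0), G = (0, 1); any affine frame gives the same invariant.
1. D is the midpoint of GZ ⇒ D = (0, 1/2)
2. A is where the line through G parallel to DJ meets line JZ ⇒ A = (2, 0)
A = J + t·(Z−J) with t = -1, so JA:AZ = t:(1−t) = -1:2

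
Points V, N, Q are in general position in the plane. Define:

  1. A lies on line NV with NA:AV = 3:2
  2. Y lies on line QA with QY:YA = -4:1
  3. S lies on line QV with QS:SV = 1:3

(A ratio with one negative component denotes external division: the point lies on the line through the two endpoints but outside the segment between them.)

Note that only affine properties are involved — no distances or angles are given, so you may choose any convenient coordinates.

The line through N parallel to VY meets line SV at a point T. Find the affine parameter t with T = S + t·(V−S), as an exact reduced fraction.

Work in coordinates with V = (0, 0), N = (1, 0), Q = (0, 1).
1. A lies on line NV with NA:AV = 3:2 ⇒ A = (2/5, 0)
2. Y lies on line QA with QY:YA = -4:1 ⇒ Y = (8/15, -1/3)
3. S lies on line QV with QS:SV = 1:3 ⇒ S = (0, 3/4)
through N parallel to VY: direction (8/15, -1/3); meets SV at T = (0, 5/8)
T = S + t·(V−S) with t = 1/6

t = 1/6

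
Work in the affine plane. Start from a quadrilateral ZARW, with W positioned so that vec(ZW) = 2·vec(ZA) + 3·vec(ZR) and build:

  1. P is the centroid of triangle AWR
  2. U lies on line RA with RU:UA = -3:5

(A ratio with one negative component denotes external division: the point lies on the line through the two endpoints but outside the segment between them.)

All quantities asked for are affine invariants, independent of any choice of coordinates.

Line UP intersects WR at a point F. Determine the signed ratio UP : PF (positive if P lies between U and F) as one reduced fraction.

UP:PF = -11/2

Choose coordinates Z = (0, 0), A = (1, 0), R = (0, 1), W = (2, 3).
1. P is the centroid of triangle AWR ⇒ P = (1, 4/3)
2. U lies on line RA with RU:UA = -3:5 ⇒ U = (-3/2, 5/2)
line UP meets WR at F = (6/11, 17/11)
P = U + t·(F−U) with t = 11/9, so UP:PF = 11/9:-2/9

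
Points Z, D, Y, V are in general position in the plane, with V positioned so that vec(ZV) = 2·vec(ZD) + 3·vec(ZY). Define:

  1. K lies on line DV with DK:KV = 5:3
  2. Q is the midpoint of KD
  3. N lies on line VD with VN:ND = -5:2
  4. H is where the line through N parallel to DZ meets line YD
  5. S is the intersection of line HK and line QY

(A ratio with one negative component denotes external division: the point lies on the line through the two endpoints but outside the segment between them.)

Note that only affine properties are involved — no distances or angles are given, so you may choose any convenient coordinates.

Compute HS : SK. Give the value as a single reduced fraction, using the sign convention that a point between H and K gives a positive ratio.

Assign Z = (0, 0), D = (1, 0), Y = (0, 1), V = (2, 3) — the answer is frame-independent, so this choice is without loss of generality.
1. K lies on line DV with DK:KV = 5:3 ⇒ K = (13/8, 15/8)
2. Q is the midpoint of KD ⇒ Q = (21/16, 15/16)
3. N lies on line VD with VN:ND = -5:2 ⇒ N = (1/3, -2)
4. H is where the line through N parallel to DZ meets line YD ⇒ H = (3, -2)
5. S is the intersection of line HK and line QY ⇒ S = (63/32, 29/32)
S = H + t·(K−H) with t = 3/4, so HS:SK = t:(1−t) = 3/4:1/4

HS:SK = 3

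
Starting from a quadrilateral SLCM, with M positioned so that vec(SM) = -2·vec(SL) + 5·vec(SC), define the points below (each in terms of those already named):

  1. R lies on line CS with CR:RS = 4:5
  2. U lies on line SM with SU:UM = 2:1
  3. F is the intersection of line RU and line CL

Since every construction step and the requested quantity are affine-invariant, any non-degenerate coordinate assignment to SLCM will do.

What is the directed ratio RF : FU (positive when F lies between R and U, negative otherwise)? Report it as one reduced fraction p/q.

Choose coordinates S = (0, 0), L = (1, 0), C = (0, 1), M = (-2, 5).
1. R lies on line CS with CR:RS = 4:5 ⇒ R = (0, 5/9)
2. U lies on line SM with SU:UM = 2:1 ⇒ U = (-4/3, 10/3)
3. F is the intersection of line RU and line CL ⇒ F = (-16/39, 55/39)
F = R + t·(U−R) with t = 4/13, so RF:FU = t:(1−t) = 4/13:9/13

RF:FU = 4/9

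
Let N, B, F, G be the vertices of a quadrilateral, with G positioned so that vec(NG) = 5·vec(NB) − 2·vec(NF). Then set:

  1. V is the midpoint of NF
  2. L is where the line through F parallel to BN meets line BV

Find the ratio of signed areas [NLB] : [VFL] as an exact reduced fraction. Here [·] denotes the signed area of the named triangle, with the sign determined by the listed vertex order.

Assign N = (0, 0), B = (1, 0), F = (0, 1), G = (5, -2) — the answer is frame-independent, so this choice is without loss of generality.
1. V is the midpoint of NF ⇒ V = (0, 1/2)
2. L is where the line through F parallel to BN meets line BV ⇒ L = (-1, 1)
2·[NLB] = -1, 2·[VFL] = 1/2
[NLB]:[VFL] = -1:1/2 = -2

[NLB]:[VFL] = -2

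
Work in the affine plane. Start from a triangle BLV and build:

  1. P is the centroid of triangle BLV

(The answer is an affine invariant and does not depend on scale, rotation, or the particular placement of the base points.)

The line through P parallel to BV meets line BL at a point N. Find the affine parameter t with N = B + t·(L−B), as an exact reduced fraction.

t = 1/3

Choose coordinates B = (0, 0), L = (1, 0), V = (0, 1).
1. P is the centroid of triangle BLV ⇒ P = (1/3, 1/3)
through P parallel to BV: direction (0, 1); meets BL at N = (1/3, 0)
N = B + t·(L−B) with t = 1/3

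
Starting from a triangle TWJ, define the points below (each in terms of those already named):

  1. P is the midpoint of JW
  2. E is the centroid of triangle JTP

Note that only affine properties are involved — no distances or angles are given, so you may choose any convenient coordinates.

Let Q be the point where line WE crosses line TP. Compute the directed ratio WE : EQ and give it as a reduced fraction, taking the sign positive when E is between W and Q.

Set T = (0, 0), W = (1, 0), J = (0, 1); any affine frame gives the same invariant.
1. P is the midpoint of JW ⇒ P = (1/2, 1/2)
2. E is the centroid of triangle JTP ⇒ E = (1/6, 1/2)
line WE meets TP at Q = (3/8, 3/8)
E = W + t·(Q−W) with t = 4/3, so WE:EQ = 4/3:-1/3

WE:EQ = -4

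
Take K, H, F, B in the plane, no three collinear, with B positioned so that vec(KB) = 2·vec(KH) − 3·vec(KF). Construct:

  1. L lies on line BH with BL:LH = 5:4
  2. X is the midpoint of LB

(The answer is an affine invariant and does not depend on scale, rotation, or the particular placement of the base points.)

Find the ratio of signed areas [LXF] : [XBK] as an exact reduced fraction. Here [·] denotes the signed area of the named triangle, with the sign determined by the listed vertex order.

[LXF]:[XBK] = 2/3

Assign K = (0, 0), H = (1, 0), F = (0, 1), B = (2, -3) — the answer is frame-independent, so this choice is without loss of generality.
1. L lies on line BH with BL:LH = 5:4 ⇒ L = (13/9, -4/3)
2. X is the midpoint of LB ⇒ X = (31/18, -13/6)
2·[LXF] = -5/9, 2·[XBK] = -5/6
[LXF]:[XBK] = -5/9:-5/6 = 2/3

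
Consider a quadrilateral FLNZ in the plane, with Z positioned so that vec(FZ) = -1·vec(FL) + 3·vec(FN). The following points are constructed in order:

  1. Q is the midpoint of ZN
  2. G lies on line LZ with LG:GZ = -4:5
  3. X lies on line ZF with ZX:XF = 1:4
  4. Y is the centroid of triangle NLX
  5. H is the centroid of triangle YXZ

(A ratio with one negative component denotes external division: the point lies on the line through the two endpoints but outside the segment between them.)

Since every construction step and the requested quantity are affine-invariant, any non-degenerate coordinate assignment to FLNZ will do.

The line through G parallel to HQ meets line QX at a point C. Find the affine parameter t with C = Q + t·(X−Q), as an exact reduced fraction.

Assign F = (0, 0), L = (1, 0), N = (0, 1), Z = (-1, 3) — the answer is frame-independent, so this choice is without loss of generality.
1. Q is the midpoint of ZN ⇒ Q = (-1/2, 2)
2. G lies on line LZ with LG:GZ = -4:5 ⇒ G = (9, -12)
3. X lies on line ZF with ZX:XF = 1:4 ⇒ X = (-4/5, 12/5)
4. Y is the centroid of triangle NLX ⇒ Y = (1/15, 17/15)
5. H is the centroid of triangle YXZ ⇒ H = (-26/45, 98/45)
through G parallel to HQ: direction (7/90, -8/45); meets QX at C = (38/5, -44/5)
C = Q + t·(X−Q) with t = -27

t = -27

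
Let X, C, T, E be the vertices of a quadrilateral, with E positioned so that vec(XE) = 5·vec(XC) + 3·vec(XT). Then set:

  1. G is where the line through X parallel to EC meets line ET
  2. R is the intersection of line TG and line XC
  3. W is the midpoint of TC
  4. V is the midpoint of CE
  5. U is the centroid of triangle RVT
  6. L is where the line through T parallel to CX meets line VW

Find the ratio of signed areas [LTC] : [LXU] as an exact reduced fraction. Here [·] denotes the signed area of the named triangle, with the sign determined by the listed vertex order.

[LTC]:[LXU] = -42/31

Set X = (0, 0), C = (1, 0), T = (0, 1), E = (5, 3); any affine frame gives the same invariant.
1. G is where the line through X parallel to EC meets line ET ⇒ G = (20/7, 15/7)
2. R is the intersection of line TG and line XC ⇒ R = (-5/2, 0)
3. W is the midpoint of TC ⇒ W = (1/2, 1/2)
4. V is the midpoint of CE ⇒ V = (3, 3/2)
5. U is the centroid of triangle RVT ⇒ U = (1/6, 5/6)
6. L is where the line through T parallel to CX meets line VW ⇒ L = (7/4, 1)
2·[LTC] = 7/4, 2·[LXU] = -31/24
[LTC]:[LXU] = 7/4:-31/24 = -42/31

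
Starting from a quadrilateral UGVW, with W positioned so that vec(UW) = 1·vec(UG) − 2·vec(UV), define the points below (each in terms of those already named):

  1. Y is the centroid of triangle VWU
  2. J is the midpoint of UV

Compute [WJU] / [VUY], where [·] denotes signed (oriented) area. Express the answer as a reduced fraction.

[WJU]:[VUY] = 3/2

Work in coordinates with U = (0, 0), G = (1, 0), V = (0, 1), W = (1, -2).
1. Y is the centroid of triangle VWU ⇒ Y = (1/3, -1/3)
2. J is the midpoint of UV ⇒ J = (0, 1/2)
2·[WJU] = 1/2, 2·[VUY] = 1/3
[WJU]:[VUY] = 1/2:1/3 = 3/2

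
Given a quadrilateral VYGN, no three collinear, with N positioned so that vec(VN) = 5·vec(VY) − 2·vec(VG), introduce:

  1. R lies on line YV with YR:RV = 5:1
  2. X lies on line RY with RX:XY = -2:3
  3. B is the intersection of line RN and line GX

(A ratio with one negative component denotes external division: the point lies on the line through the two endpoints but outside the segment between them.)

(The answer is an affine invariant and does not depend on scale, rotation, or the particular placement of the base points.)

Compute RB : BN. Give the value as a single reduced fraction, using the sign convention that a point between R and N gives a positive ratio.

RB:BN = -10/57

Set V = (0, 0), Y = (1, 0), G = (0, 1), N = (5, -2); any affine frame gives the same invariant.
1. R lies on line YV with YR:RV = 5:1 ⇒ R = (1/6, 0)
2. X lies on line RY with RX:XY = -2:3 ⇒ X = (-3/2, 0)
3. B is the intersection of line RN and line GX ⇒ B = (-81/94, 20/47)
B = R + t·(N−R) with t = -10/47, so RB:BN = t:(1−t) = -10/47:57/47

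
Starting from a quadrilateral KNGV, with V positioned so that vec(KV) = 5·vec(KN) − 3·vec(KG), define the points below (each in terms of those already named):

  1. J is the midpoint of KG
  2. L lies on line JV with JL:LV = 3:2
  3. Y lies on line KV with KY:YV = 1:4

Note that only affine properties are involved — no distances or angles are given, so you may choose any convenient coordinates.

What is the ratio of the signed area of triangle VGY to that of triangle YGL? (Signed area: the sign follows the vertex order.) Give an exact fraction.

Set K = (0, 0), N = (1, 0), G = (0, 1), V = (5, -3); any affine frame gives the same invariant.
1. J is the midpoint of KG ⇒ J = (0, 1/2)
2. L lies on line JV with JL:LV = 3:2 ⇒ L = (3, -8/5)
3. Y lies on line KV with KY:YV = 1:4 ⇒ Y = (1, -3/5)
2·[VGY] = 4, 2·[YGL] = -11/5
[VGY]:[YGL] = 4:-11/5 = -20/11

[VGY]:[YGL] = -20/11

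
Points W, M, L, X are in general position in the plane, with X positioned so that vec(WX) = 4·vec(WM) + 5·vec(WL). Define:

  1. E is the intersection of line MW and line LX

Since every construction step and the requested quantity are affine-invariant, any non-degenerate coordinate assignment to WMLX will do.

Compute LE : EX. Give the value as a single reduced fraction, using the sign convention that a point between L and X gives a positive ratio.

LE:EX = -1/5

Choose coordinates W = (0, 0), M = (1, 0), L = (0, 1), X = (4, 5).
1. E is the intersection of line MW and line LX ⇒ E = (-1, 0)
E = L + t·(X−L) with t = -1/4, so LE:EX = t:(1−t) = -1/4:5/4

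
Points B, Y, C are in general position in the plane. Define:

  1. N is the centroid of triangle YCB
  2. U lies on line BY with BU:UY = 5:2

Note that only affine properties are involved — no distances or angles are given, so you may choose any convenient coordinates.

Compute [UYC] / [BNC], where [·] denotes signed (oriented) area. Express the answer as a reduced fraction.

Assign B = (0, 0), Y = (1, 0), C = (0, 1) — the answer is frame-independent, so this choice is without loss of generality.
1. N is the centroid of triangle YCB ⇒ N = (1/3, 1/3)
2. U lies on line BY with BU:UY = 5:2 ⇒ U = (5/7, 0)
2·[UYC] = 2/7, 2·[BNC] = 1/3
[UYC]:[BNC] = 2/7:1/3 = 6/7

[UYC]:[BNC] = 6/7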